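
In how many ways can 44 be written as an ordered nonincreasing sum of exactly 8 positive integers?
p(44, 8 parts) = 5812

Partitions of n into exactly k parts are in bijection with partitions of n − k into at most k parts (subtract 1 from each part). So p(44, exactly 8) = p(36, parts ≤ 8). Computing via the recurrence p(m, j) = p(m, j−1) + p(m−j, j) gives 5812.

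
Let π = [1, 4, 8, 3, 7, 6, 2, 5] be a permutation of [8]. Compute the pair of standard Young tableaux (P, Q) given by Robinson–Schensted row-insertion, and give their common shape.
P = [1, 2, 5] / [3, 6] / [4, 7] / [8];  Q = [1, 2, 3] / [4, 5] / [6, 8] / [7];  common shape = (3, 2, 2, 1)

Row-insert the values π_1, π_2, … into P one at a time, bumping the leftmost entry strictly greater than the inserted value down to the next row. The recording tableau Q records, in position (i, j), the step at which that cell was added to P.
  Insert 1 (step 1): P = [1];  Q = [1]
  Insert 4 (step 2): P = [1, 4];  Q = [1, 2]
  Insert 8 (step 3): P = [1, 4, 8];  Q = [1, 2, 3]
  Insert 3 (step 4): P = [1, 3, 8] / [4];  Q = [1, 2, 3] / [4]
  Insert 7 (step 5): P = [1, 3, 7] / [4, 8];  Q = [1, 2, 3] / [4, 5]
  Insert 6 (step 6): P = [1, 3, 6] / [4, 7] / [8];  Q = [1, 2, 3] / [4, 5] / [6]
  Insert 2 (step 7): P = [1, 2, 6] / [3, 7] / [4] / [8];  Q = [1, 2, 3] / [4, 5] / [6] / [7]
  Insert 5 (step 8): P = [1, 2, 5] / [3, 6] / [4, 7] / [8];  Q = [1, 2, 3] / [4, 5] / [6, 8] / [7]
Final shape: (3, 2, 2, 1).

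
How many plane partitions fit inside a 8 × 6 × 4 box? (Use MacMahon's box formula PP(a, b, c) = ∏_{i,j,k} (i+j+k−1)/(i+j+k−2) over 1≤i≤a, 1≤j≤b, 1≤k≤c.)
PP(8, 6, 4) = 90474964580

Evaluate the triple product over i = 1..8, j = 1..6, k = 1..4. The factors are (2/1) · (3/2) · (4/3) · (5/4) · (3/2) · (4/3) · (5/4) · (6/5) · … (192 factors total). The numerators and denominators telescope so the product is an integer; carrying out the multiplication exactly gives PP(8, 6, 4) = 90474964580.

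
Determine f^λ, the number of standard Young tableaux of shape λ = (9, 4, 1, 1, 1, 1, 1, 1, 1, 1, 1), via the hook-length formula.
# SYT of shape (9, 4, 1, 1, 1, 1, 1, 1, 1, 1, 1) = 34557600

Hook-length formula: f^λ = n! / Π hook(c), product over all cells c of the Young diagram. For λ = (9, 4, 1, 1, 1, 1, 1, 1, 1, 1, 1), n = 22 boxes. Hook lengths by row (left-to-right, top-to-bottom): [19, 9, 8, 7, 5, 4, 3, 2, 1]; [13, 3, 2, 1]; [9]; [8]; [7]; [6]; [5]; [4]; [3]; [2]; [1]. Product of hooks = 32525427916800. So f^λ = 22! / 32525427916800 = 1124000727777607680000 / 32525427916800 = 34557600.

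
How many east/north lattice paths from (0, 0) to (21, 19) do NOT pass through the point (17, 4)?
Number of paths = 131259210540

Total paths from (0, 0) to (21, 19): C(40, 21) = 131282408400. Paths through (17, 4): (paths (0, 0) → (17, 4)) × (paths (17, 4) → (21, 19)) = C(21, 17) · C(19, 4) = 5985 · 3876 = 23197860. Avoidance count = 131282408400 − 23197860 = 131259210540.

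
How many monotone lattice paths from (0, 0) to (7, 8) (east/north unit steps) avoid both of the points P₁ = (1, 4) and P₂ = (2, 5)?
Number of paths = 4769

Inclusion–exclusion. Total paths: C(15, 7) = 6435. Through P₁: C(5, 1)·C(10, 6) = 1050. Through P₂: C(7, 2)·C(8, 5) = 1176. Since P₁ is strictly southwest of P₂, a monotone path through both must visit P₁ then P₂; paths through both = C(5, 1)·C(2, 1)·C(8, 5) = 560. Avoid both = 6435 − 1050 − 1176 + 560 = 4769.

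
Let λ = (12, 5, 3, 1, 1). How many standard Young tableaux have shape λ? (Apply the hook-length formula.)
# SYT of shape (12, 5, 3, 1, 1) = 155120427

Hook-length formula: f^λ = n! / Π hook(c), product over all cells c of the Young diagram. For λ = (12, 5, 3, 1, 1), n = 22 boxes. Hook lengths by row (left-to-right, top-to-bottom): [16, 13, 12, 10, 9, 7, 6, 5, 4, 3, 2, 1]; [8, 5, 4, 2, 1]; [5, 2, 1]; [2]; [1]. Product of hooks = 7245987840000. So f^λ = 22! / 7245987840000 = 1124000727777607680000 / 7245987840000 = 155120427.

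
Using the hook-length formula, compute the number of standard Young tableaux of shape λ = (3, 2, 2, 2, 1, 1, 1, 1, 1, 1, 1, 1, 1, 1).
# SYT of shape (3, 2, 2, 2, 1, 1, 1, 1, 1, 1, 1, 1, 1, 1) = 31977

Hook-length formula: f^λ = n! / Π hook(c), product over all cells c of the Young diagram. For λ = (3, 2, 2, 2, 1, 1, 1, 1, 1, 1, 1, 1, 1, 1), n = 19 boxes. Hook lengths by row (left-to-right, top-to-bottom): [16, 5, 1]; [14, 3]; [13, 2]; [12, 1]; [10]; [9]; [8]; [7]; [6]; [5]; [4]; [3]; [2]; [1]. Product of hooks = 3804143616000. So f^λ = 19! / 3804143616000 = 121645100408832000 / 3804143616000 = 31977.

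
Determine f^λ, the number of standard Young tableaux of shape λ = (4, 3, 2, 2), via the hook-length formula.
# SYT of shape (4, 3, 2, 2) = 1320

Hook-length formula: f^λ = n! / Π hook(c), product over all cells c of the Young diagram. For λ = (4, 3, 2, 2), n = 11 boxes. Hook lengths by row (left-to-right, top-to-bottom): [7, 6, 3, 1]; [5, 4, 1]; [3, 2]; [2, 1]. Product of hooks = 30240. So f^λ = 11! / 30240 = 39916800 / 30240 = 1320.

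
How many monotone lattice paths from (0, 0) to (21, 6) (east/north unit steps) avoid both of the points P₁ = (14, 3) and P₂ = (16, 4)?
Number of paths = 155505

Inclusion–exclusion. Total paths: C(27, 21) = 296010. Through P₁: C(17, 14)·C(10, 7) = 81600. Through P₂: C(20, 16)·C(7, 5) = 101745. Since P₁ is strictly southwest of P₂, a monotone path through both must visit P₁ then P₂; paths through both = C(17, 14)·C(3, 2)·C(7, 5) = 42840. Avoid both = 296010 − 81600 − 101745 + 42840 = 155505.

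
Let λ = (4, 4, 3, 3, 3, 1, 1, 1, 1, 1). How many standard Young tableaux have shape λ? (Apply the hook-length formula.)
# SYT of shape (4, 4, 3, 3, 3, 1, 1, 1, 1, 1) = 229808040

Hook-length formula: f^λ = n! / Π hook(c), product over all cells c of the Young diagram. For λ = (4, 4, 3, 3, 3, 1, 1, 1, 1, 1), n = 22 boxes. Hook lengths by row (left-to-right, top-to-bottom): [13, 7, 6, 2]; [12, 6, 5, 1]; [10, 4, 3]; [9, 3, 2]; [8, 2, 1]; [5]; [4]; [3]; [2]; [1]. Product of hooks = 4891041792000. So f^λ = 22! / 4891041792000 = 1124000727777607680000 / 4891041792000 = 229808040.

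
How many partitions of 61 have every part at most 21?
p(61, parts ≤ 21) = 945483

Use the recurrence p(n, m) = p(n, m−1) + p(n−m, m): either the largest part is < m (count p(n, m−1)) or the largest part is exactly m (remove one copy of m, count p(n−m, m)). With p(0, ·) = 1 this gives p(61, parts ≤ 21) = 945483. (By conjugating Young diagrams, this also counts partitions of 61 into at most 21 parts.)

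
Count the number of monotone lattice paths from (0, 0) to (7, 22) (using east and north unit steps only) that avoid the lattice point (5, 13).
Number of paths = 1089540

Total paths from (0, 0) to (7, 22): C(29, 7) = 1560780. Paths through (5, 13): (paths (0, 0) → (5, 13)) × (paths (5, 13) → (7, 22)) = C(18, 5) · C(11, 2) = 8568 · 55 = 471240. Avoidance count = 1560780 − 471240 = 1089540.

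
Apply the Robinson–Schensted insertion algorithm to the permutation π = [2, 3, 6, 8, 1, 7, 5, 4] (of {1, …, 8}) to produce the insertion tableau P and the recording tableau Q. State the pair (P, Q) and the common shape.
P = [1, 3, 4, 7] / [2, 5] / [6] / [8];  Q = [1, 2, 3, 4] / [5, 6] / [7] / [8];  common shape = (4, 2, 1, 1)

Row-insert the values π_1, π_2, … into P one at a time, bumping the leftmost entry strictly greater than the inserted value down to the next row. The recording tableau Q records, in position (i, j), the step at which that cell was added to P.
  Insert 2 (step 1): P = [2];  Q = [1]
  Insert 3 (step 2): P = [2, 3];  Q = [1, 2]
  Insert 6 (step 3): P = [2, 3, 6];  Q = [1, 2, 3]
  Insert 8 (step 4): P = [2, 3, 6, 8];  Q = [1, 2, 3, 4]
  Insert 1 (step 5): P = [1, 3, 6, 8] / [2];  Q = [1, 2, 3, 4] / [5]
  Insert 7 (step 6): P = [1, 3, 6, 7] / [2, 8];  Q = [1, 2, 3, 4] / [5, 6]
  Insert 5 (step 7): P = [1, 3, 5, 7] / [2, 6] / [8];  Q = [1, 2, 3, 4] / [5, 6] / [7]
  Insert 4 (step 8): P = [1, 3, 4, 7] / [2, 5] / [6] / [8];  Q = [1, 2, 3, 4] / [5, 6] / [7] / [8]
Final shape: (4, 2, 1, 1).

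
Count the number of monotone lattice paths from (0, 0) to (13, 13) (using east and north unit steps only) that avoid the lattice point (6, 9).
Number of paths = 8748950

Total paths from (0, 0) to (13, 13): C(26, 13) = 10400600. Paths through (6, 9): (paths (0, 0) → (6, 9)) × (paths (6, 9) → (13, 13)) = C(15, 6) · C(11, 7) = 5005 · 330 = 1651650. Avoidance count = 10400600 − 1651650 = 8748950.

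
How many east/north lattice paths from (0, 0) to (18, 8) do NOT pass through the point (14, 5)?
Number of paths = 1155295

Total paths from (0, 0) to (18, 8): C(26, 18) = 1562275. Paths through (14, 5): (paths (0, 0) → (14, 5)) × (paths (14, 5) → (18, 8)) = C(19, 14) · C(7, 4) = 11628 · 35 = 406980. Avoidance count = 1562275 − 406980 = 1155295.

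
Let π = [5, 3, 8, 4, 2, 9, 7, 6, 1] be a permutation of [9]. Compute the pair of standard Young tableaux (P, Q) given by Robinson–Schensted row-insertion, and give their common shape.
P = [1, 4, 6] / [2, 7, 9] / [3, 8] / [5];  Q = [1, 3, 6] / [2, 4, 7] / [5, 8] / [9];  common shape = (3, 3, 2, 1)

Row-insert the values π_1, π_2, … into P one at a time, bumping the leftmost entry strictly greater than the inserted value down to the next row. The recording tableau Q records, in position (i, j), the step at which that cell was added to P.
  Insert 5 (step 1): P = [5];  Q = [1]
  Insert 3 (step 2): P = [3] / [5];  Q = [1] / [2]
  Insert 8 (step 3): P = [3, 8] / [5];  Q = [1, 3] / [2]
  Insert 4 (step 4): P = [3, 4] / [5, 8];  Q = [1, 3] / [2, 4]
  Insert 2 (step 5): P = [2, 4] / [3, 8] / [5];  Q = [1, 3] / [2, 4] / [5]
  Insert 9 (step 6): P = [2, 4, 9] / [3, 8] / [5];  Q = [1, 3, 6] / [2, 4] / [5]
  Insert 7 (step 7): P = [2, 4, 7] / [3, 8, 9] / [5];  Q = [1, 3, 6] / [2, 4, 7] / [5]
  Insert 6 (step 8): P = [2, 4, 6] / [3, 7, 9] / [5, 8];  Q = [1, 3, 6] / [2, 4, 7] / [5, 8]
  Insert 1 (step 9): P = [1, 4, 6] / [2, 7, 9] / [3, 8] / [5];  Q = [1, 3, 6] / [2, 4, 7] / [5, 8] / [9]
Final shape: (3, 3, 2, 1).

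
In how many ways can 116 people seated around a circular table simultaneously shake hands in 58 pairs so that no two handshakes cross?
C_58 = 104088460289122304033498318812080

These noncrossing handshakes are counted by the Catalan number C_n = (1/(n + 1)) · C(2n, n). For n = 58: C_58 = (1/59) · C(116, 58) = 6141219157058215937976400809912720/59 = 104088460289122304033498318812080.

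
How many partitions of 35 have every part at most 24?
p(35, parts ≤ 24) = 14744

Use the recurrence p(n, m) = p(n, m−1) + p(n−m, m): either the largest part is < m (count p(n, m−1)) or the largest part is exactly m (remove one copy of m, count p(n−m, m)). With p(0, ·) = 1 this gives p(35, parts ≤ 24) = 14744. (By conjugating Young diagrams, this also counts partitions of 35 into at most 24 parts.)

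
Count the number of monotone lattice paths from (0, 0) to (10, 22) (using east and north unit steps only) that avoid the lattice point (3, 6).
Number of paths = 43919052

Total paths from (0, 0) to (10, 22): C(32, 10) = 64512240. Paths through (3, 6): (paths (0, 0) → (3, 6)) × (paths (3, 6) → (10, 22)) = C(9, 3) · C(23, 7) = 84 · 245157 = 20593188. Avoidance count = 64512240 − 20593188 = 43919052.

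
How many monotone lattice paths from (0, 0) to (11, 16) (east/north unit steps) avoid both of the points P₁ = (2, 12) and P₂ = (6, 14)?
Number of paths = 12187535

Inclusion–exclusion. Total paths: C(27, 11) = 13037895. Through P₁: C(14, 2)·C(13, 9) = 65065. Through P₂: C(20, 6)·C(7, 5) = 813960. Since P₁ is strictly southwest of P₂, a monotone path through both must visit P₁ then P₂; paths through both = C(14, 2)·C(6, 4)·C(7, 5) = 28665. Avoid both = 13037895 − 65065 − 813960 + 28665 = 12187535.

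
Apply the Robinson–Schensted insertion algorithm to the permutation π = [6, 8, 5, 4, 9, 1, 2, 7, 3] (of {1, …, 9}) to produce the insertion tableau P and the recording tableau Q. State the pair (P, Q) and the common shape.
P = [1, 2, 3] / [4, 7, 9] / [5, 8] / [6];  Q = [1, 2, 5] / [3, 7, 8] / [4, 9] / [6];  common shape = (3, 3, 2, 1)

Row-insert the values π_1, π_2, … into P one at a time, bumping the leftmost entry strictly greater than the inserted value down to the next row. The recording tableau Q records, in position (i, j), the step at which that cell was added to P.
  Insert 6 (step 1): P = [6];  Q = [1]
  Insert 8 (step 2): P = [6, 8];  Q = [1, 2]
  Insert 5 (step 3): P = [5, 8] / [6];  Q = [1, 2] / [3]
  Insert 4 (step 4): P = [4, 8] / [5] / [6];  Q = [1, 2] / [3] / [4]
  Insert 9 (step 5): P = [4, 8, 9] / [5] / [6];  Q = [1, 2, 5] / [3] / [4]
  Insert 1 (step 6): P = [1, 8, 9] / [4] / [5] / [6];  Q = [1, 2, 5] / [3] / [4] / [6]
  Insert 2 (step 7): P = [1, 2, 9] / [4, 8] / [5] / [6];  Q = [1, 2, 5] / [3, 7] / [4] / [6]
  Insert 7 (step 8): P = [1, 2, 7] / [4, 8, 9] / [5] / [6];  Q = [1, 2, 5] / [3, 7, 8] / [4] / [6]
  Insert 3 (step 9): P = [1, 2, 3] / [4, 7, 9] / [5, 8] / [6];  Q = [1, 2, 5] / [3, 7, 8] / [4, 9] / [6]
Final shape: (3, 3, 2, 1).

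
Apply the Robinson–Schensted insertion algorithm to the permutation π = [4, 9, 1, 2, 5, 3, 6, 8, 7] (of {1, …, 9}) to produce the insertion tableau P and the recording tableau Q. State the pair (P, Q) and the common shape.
P = [1, 2, 3, 6, 7] / [4, 5, 8] / [9];  Q = [1, 2, 5, 7, 8] / [3, 4, 9] / [6];  common shape = (5, 3, 1)

Row-insert the values π_1, π_2, … into P one at a time, bumping the leftmost entry strictly greater than the inserted value down to the next row. The recording tableau Q records, in position (i, j), the step at which that cell was added to P.
  Insert 4 (step 1): P = [4];  Q = [1]
  Insert 9 (step 2): P = [4, 9];  Q = [1, 2]
  Insert 1 (step 3): P = [1, 9] / [4];  Q = [1, 2] / [3]
  Insert 2 (step 4): P = [1, 2] / [4, 9];  Q = [1, 2] / [3, 4]
  Insert 5 (step 5): P = [1, 2, 5] / [4, 9];  Q = [1, 2, 5] / [3, 4]
  Insert 3 (step 6): P = [1, 2, 3] / [4, 5] / [9];  Q = [1, 2, 5] / [3, 4] / [6]
  Insert 6 (step 7): P = [1, 2, 3, 6] / [4, 5] / [9];  Q = [1, 2, 5, 7] / [3, 4] / [6]
  Insert 8 (step 8): P = [1, 2, 3, 6, 8] / [4, 5] / [9];  Q = [1, 2, 5, 7, 8] / [3, 4] / [6]
  Insert 7 (step 9): P = [1, 2, 3, 6, 7] / [4, 5, 8] / [9];  Q = [1, 2, 5, 7, 8] / [3, 4, 9] / [6]
Final shape: (5, 3, 1).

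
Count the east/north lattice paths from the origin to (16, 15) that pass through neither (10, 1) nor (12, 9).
Number of paths = 238492485

Inclusion–exclusion. Total paths: C(31, 16) = 300540195. Through P₁: C(11, 10)·C(20, 6) = 426360. Through P₂: C(21, 12)·C(10, 4) = 61725300. Since P₁ is strictly southwest of P₂, a monotone path through both must visit P₁ then P₂; paths through both = C(11, 10)·C(10, 2)·C(10, 4) = 103950. Avoid both = 300540195 − 426360 − 61725300 + 103950 = 238492485.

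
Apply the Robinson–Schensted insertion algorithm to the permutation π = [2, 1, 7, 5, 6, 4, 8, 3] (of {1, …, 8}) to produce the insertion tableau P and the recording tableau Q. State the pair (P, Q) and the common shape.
P = [1, 3, 6, 8] / [2, 4] / [5] / [7];  Q = [1, 3, 5, 7] / [2, 4] / [6] / [8];  common shape = (4, 2, 1, 1)

Row-insert the values π_1, π_2, … into P one at a time, bumping the leftmost entry strictly greater than the inserted value down to the next row. The recording tableau Q records, in position (i, j), the step at which that cell was added to P.
  Insert 2 (step 1): P = [2];  Q = [1]
  Insert 1 (step 2): P = [1] / [2];  Q = [1] / [2]
  Insert 7 (step 3): P = [1, 7] / [2];  Q = [1, 3] / [2]
  Insert 5 (step 4): P = [1, 5] / [2, 7];  Q = [1, 3] / [2, 4]
  Insert 6 (step 5): P = [1, 5, 6] / [2, 7];  Q = [1, 3, 5] / [2, 4]
  Insert 4 (step 6): P = [1, 4, 6] / [2, 5] / [7];  Q = [1, 3, 5] / [2, 4] / [6]
  Insert 8 (step 7): P = [1, 4, 6, 8] / [2, 5] / [7];  Q = [1, 3, 5, 7] / [2, 4] / [6]
  Insert 3 (step 8): P = [1, 3, 6, 8] / [2, 4] / [5] / [7];  Q = [1, 3, 5, 7] / [2, 4] / [6] / [8]
Final shape: (4, 2, 1, 1).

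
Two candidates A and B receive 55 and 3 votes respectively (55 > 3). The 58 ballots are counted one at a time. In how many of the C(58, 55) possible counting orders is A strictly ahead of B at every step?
Strict-lead orderings = 27664

Total orderings of the 58 votes with 55 for A: C(58, 55) = 30856. By the Bertrand ballot formula (Cycle Lemma / reflection principle), the number of orderings in which A is strictly ahead of B throughout is (p − q)/(p + q) · C(p + q, p) = (55 − 3)/(55 + 3) · 30856 = 27664.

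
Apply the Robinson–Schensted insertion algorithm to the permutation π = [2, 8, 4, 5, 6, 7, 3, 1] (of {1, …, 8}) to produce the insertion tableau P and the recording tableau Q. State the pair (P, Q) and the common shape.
P = [1, 3, 5, 6, 7] / [2] / [4] / [8];  Q = [1, 2, 4, 5, 6] / [3] / [7] / [8];  common shape = (5, 1, 1, 1)

Row-insert the values π_1, π_2, … into P one at a time, bumping the leftmost entry strictly greater than the inserted value down to the next row. The recording tableau Q records, in position (i, j), the step at which that cell was added to P.
  Insert 2 (step 1): P = [2];  Q = [1]
  Insert 8 (step 2): P = [2, 8];  Q = [1, 2]
  Insert 4 (step 3): P = [2, 4] / [8];  Q = [1, 2] / [3]
  Insert 5 (step 4): P = [2, 4, 5] / [8];  Q = [1, 2, 4] / [3]
  Insert 6 (step 5): P = [2, 4, 5, 6] / [8];  Q = [1, 2, 4, 5] / [3]
  Insert 7 (step 6): P = [2, 4, 5, 6, 7] / [8];  Q = [1, 2, 4, 5, 6] / [3]
  Insert 3 (step 7): P = [2, 3, 5, 6, 7] / [4] / [8];  Q = [1, 2, 4, 5, 6] / [3] / [7]
  Insert 1 (step 8): P = [1, 3, 5, 6, 7] / [2] / [4] / [8];  Q = [1, 2, 4, 5, 6] / [3] / [7] / [8]
Final shape: (5, 1, 1, 1).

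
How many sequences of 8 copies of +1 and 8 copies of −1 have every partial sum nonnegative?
C_8 = 1430

These ballot sequences are counted by the Catalan number C_n = (1/(n + 1)) · C(2n, n). For n = 8: C_8 = (1/9) · C(16, 8) = 12870/9 = 1430.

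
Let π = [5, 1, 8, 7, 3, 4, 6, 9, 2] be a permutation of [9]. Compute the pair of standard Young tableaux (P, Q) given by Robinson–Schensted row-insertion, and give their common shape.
P = [1, 2, 4, 6, 9] / [3, 7] / [5] / [8];  Q = [1, 3, 6, 7, 8] / [2, 4] / [5] / [9];  common shape = (5, 2, 1, 1)

Row-insert the values π_1, π_2, … into P one at a time, bumping the leftmost entry strictly greater than the inserted value down to the next row. The recording tableau Q records, in position (i, j), the step at which that cell was added to P.
  Insert 5 (step 1): P = [5];  Q = [1]
  Insert 1 (step 2): P = [1] / [5];  Q = [1] / [2]
  Insert 8 (step 3): P = [1, 8] / [5];  Q = [1, 3] / [2]
  Insert 7 (step 4): P = [1, 7] / [5, 8];  Q = [1, 3] / [2, 4]
  Insert 3 (step 5): P = [1, 3] / [5, 7] / [8];  Q = [1, 3] / [2, 4] / [5]
  Insert 4 (step 6): P = [1, 3, 4] / [5, 7] / [8];  Q = [1, 3, 6] / [2, 4] / [5]
  Insert 6 (step 7): P = [1, 3, 4, 6] / [5, 7] / [8];  Q = [1, 3, 6, 7] / [2, 4] / [5]
  Insert 9 (step 8): P = [1, 3, 4, 6, 9] / [5, 7] / [8];  Q = [1, 3, 6, 7, 8] / [2, 4] / [5]
  Insert 2 (step 9): P = [1, 2, 4, 6, 9] / [3, 7] / [5] / [8];  Q = [1, 3, 6, 7, 8] / [2, 4] / [5] / [9]
Final shape: (5, 2, 1, 1).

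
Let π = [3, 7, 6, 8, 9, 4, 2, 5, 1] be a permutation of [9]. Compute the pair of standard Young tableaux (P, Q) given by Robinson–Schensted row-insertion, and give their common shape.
P = [1, 4, 5, 9] / [2, 8] / [3] / [6] / [7];  Q = [1, 2, 4, 5] / [3, 8] / [6] / [7] / [9];  common shape = (4, 2, 1, 1, 1)

Row-insert the values π_1, π_2, … into P one at a time, bumping the leftmost entry strictly greater than the inserted value down to the next row. The recording tableau Q records, in position (i, j), the step at which that cell was added to P.
  Insert 3 (step 1): P = [3];  Q = [1]
  Insert 7 (step 2): P = [3, 7];  Q = [1, 2]
  Insert 6 (step 3): P = [3, 6] / [7];  Q = [1, 2] / [3]
  Insert 8 (step 4): P = [3, 6, 8] / [7];  Q = [1, 2, 4] / [3]
  Insert 9 (step 5): P = [3, 6, 8, 9] / [7];  Q = [1, 2, 4, 5] / [3]
  Insert 4 (step 6): P = [3, 4, 8, 9] / [6] / [7];  Q = [1, 2, 4, 5] / [3] / [6]
  Insert 2 (step 7): P = [2, 4, 8, 9] / [3] / [6] / [7];  Q = [1, 2, 4, 5] / [3] / [6] / [7]
  Insert 5 (step 8): P = [2, 4, 5, 9] / [3, 8] / [6] / [7];  Q = [1, 2, 4, 5] / [3, 8] / [6] / [7]
  Insert 1 (step 9): P = [1, 4, 5, 9] / [2, 8] / [3] / [6] / [7];  Q = [1, 2, 4, 5] / [3, 8] / [6] / [7] / [9]
Final shape: (4, 2, 1, 1, 1).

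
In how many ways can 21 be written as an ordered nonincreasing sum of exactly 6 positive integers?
p(21, 6 parts) = 110

Partitions of n into exactly k parts are in bijection with partitions of n − k into at most k parts (subtract 1 from each part). So p(21, exactly 6) = p(15, parts ≤ 6). Computing via the recurrence p(m, j) = p(m, j−1) + p(m−j, j) gives 110.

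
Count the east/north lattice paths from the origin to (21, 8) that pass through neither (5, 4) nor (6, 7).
Number of paths = 3662283

Inclusion–exclusion. Total paths: C(29, 21) = 4292145. Through P₁: C(9, 5)·C(20, 16) = 610470. Through P₂: C(13, 6)·C(16, 15) = 27456. Since P₁ is strictly southwest of P₂, a monotone path through both must visit P₁ then P₂; paths through both = C(9, 5)·C(4, 1)·C(16, 15) = 8064. Avoid both = 4292145 − 610470 − 27456 + 8064 = 3662283.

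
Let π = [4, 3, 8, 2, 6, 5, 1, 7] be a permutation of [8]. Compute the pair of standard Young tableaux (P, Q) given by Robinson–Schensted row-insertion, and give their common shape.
P = [1, 5, 7] / [2, 6] / [3, 8] / [4];  Q = [1, 3, 8] / [2, 5] / [4, 6] / [7];  common shape = (3, 2, 2, 1)

Row-insert the values π_1, π_2, … into P one at a time, bumping the leftmost entry strictly greater than the inserted value down to the next row. The recording tableau Q records, in position (i, j), the step at which that cell was added to P.
  Insert 4 (step 1): P = [4];  Q = [1]
  Insert 3 (step 2): P = [3] / [4];  Q = [1] / [2]
  Insert 8 (step 3): P = [3, 8] / [4];  Q = [1, 3] / [2]
  Insert 2 (step 4): P = [2, 8] / [3] / [4];  Q = [1, 3] / [2] / [4]
  Insert 6 (step 5): P = [2, 6] / [3, 8] / [4];  Q = [1, 3] / [2, 5] / [4]
  Insert 5 (step 6): P = [2, 5] / [3, 6] / [4, 8];  Q = [1, 3] / [2, 5] / [4, 6]
  Insert 1 (step 7): P = [1, 5] / [2, 6] / [3, 8] / [4];  Q = [1, 3] / [2, 5] / [4, 6] / [7]
  Insert 7 (step 8): P = [1, 5, 7] / [2, 6] / [3, 8] / [4];  Q = [1, 3, 8] / [2, 5] / [4, 6] / [7]
Final shape: (3, 2, 2, 1).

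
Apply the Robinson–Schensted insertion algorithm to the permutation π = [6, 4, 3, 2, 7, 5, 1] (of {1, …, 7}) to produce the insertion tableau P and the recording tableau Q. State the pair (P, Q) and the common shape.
P = [1, 5] / [2, 7] / [3] / [4] / [6];  Q = [1, 5] / [2, 6] / [3] / [4] / [7];  common shape = (2, 2, 1, 1, 1)

Row-insert the values π_1, π_2, … into P one at a time, bumping the leftmost entry strictly greater than the inserted value down to the next row. The recording tableau Q records, in position (i, j), the step at which that cell was added to P.
  Insert 6 (step 1): P = [6];  Q = [1]
  Insert 4 (step 2): P = [4] / [6];  Q = [1] / [2]
  Insert 3 (step 3): P = [3] / [4] / [6];  Q = [1] / [2] / [3]
  Insert 2 (step 4): P = [2] / [3] / [4] / [6];  Q = [1] / [2] / [3] / [4]
  Insert 7 (step 5): P = [2, 7] / [3] / [4] / [6];  Q = [1, 5] / [2] / [3] / [4]
  Insert 5 (step 6): P = [2, 5] / [3, 7] / [4] / [6];  Q = [1, 5] / [2, 6] / [3] / [4]
  Insert 1 (step 7): P = [1, 5] / [2, 7] / [3] / [4] / [6];  Q = [1, 5] / [2, 6] / [3] / [4] / [7]
Final shape: (2, 2, 1, 1, 1).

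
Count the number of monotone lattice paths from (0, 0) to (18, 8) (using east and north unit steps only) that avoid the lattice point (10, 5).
Number of paths = 1066780

Total paths from (0, 0) to (18, 8): C(26, 18) = 1562275. Paths through (10, 5): (paths (0, 0) → (10, 5)) × (paths (10, 5) → (18, 8)) = C(15, 10) · C(11, 8) = 3003 · 165 = 495495. Avoidance count = 1562275 − 495495 = 1066780.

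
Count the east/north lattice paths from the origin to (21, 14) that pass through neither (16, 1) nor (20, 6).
Number of paths = 2317760952

Inclusion–exclusion. Total paths: C(35, 21) = 2319959400. Through P₁: C(17, 16)·C(18, 5) = 145656. Through P₂: C(26, 20)·C(9, 1) = 2072070. Since P₁ is strictly southwest of P₂, a monotone path through both must visit P₁ then P₂; paths through both = C(17, 16)·C(9, 4)·C(9, 1) = 19278. Avoid both = 2319959400 − 145656 − 2072070 + 19278 = 2317760952.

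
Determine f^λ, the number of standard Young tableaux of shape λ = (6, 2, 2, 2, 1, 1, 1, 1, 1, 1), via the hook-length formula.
# SYT of shape (6, 2, 2, 2, 1, 1, 1, 1, 1, 1) = 714714

Hook-length formula: f^λ = n! / Π hook(c), product over all cells c of the Young diagram. For λ = (6, 2, 2, 2, 1, 1, 1, 1, 1, 1), n = 18 boxes. Hook lengths by row (left-to-right, top-to-bottom): [15, 8, 4, 3, 2, 1]; [10, 3]; [9, 2]; [8, 1]; [6]; [5]; [4]; [3]; [2]; [1]. Product of hooks = 8957952000. So f^λ = 18! / 8957952000 = 6402373705728000 / 8957952000 = 714714.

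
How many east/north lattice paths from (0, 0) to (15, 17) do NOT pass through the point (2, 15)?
Number of paths = 565708440

Total paths from (0, 0) to (15, 17): C(32, 15) = 565722720. Paths through (2, 15): (paths (0, 0) → (2, 15)) × (paths (2, 15) → (15, 17)) = C(17, 2) · C(15, 13) = 136 · 105 = 14280. Avoidance count = 565722720 − 14280 = 565708440.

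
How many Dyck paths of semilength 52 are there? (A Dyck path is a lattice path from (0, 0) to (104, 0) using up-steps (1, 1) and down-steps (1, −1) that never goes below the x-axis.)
C_52 = 29869166945772625950142417512

These Dyck paths are counted by the Catalan number C_n = (1/(n + 1)) · C(2n, n). For n = 52: C_52 = (1/53) · C(104, 52) = 1583065848125949175357548128136/53 = 29869166945772625950142417512.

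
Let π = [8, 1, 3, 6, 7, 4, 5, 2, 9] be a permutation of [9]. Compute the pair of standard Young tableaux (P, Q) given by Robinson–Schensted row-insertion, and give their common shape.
P = [1, 2, 4, 5, 9] / [3, 7] / [6] / [8];  Q = [1, 3, 4, 5, 9] / [2, 7] / [6] / [8];  common shape = (5, 2, 1, 1)

Row-insert the values π_1, π_2, … into P one at a time, bumping the leftmost entry strictly greater than the inserted value down to the next row. The recording tableau Q records, in position (i, j), the step at which that cell was added to P.
  Insert 8 (step 1): P = [8];  Q = [1]
  Insert 1 (step 2): P = [1] / [8];  Q = [1] / [2]
  Insert 3 (step 3): P = [1, 3] / [8];  Q = [1, 3] / [2]
  Insert 6 (step 4): P = [1, 3, 6] / [8];  Q = [1, 3, 4] / [2]
  Insert 7 (step 5): P = [1, 3, 6, 7] / [8];  Q = [1, 3, 4, 5] / [2]
  Insert 4 (step 6): P = [1, 3, 4, 7] / [6] / [8];  Q = [1, 3, 4, 5] / [2] / [6]
  Insert 5 (step 7): P = [1, 3, 4, 5] / [6, 7] / [8];  Q = [1, 3, 4, 5] / [2, 7] / [6]
  Insert 2 (step 8): P = [1, 2, 4, 5] / [3, 7] / [6] / [8];  Q = [1, 3, 4, 5] / [2, 7] / [6] / [8]
  Insert 9 (step 9): P = [1, 2, 4, 5, 9] / [3, 7] / [6] / [8];  Q = [1, 3, 4, 5, 9] / [2, 7] / [6] / [8]
Final shape: (5, 2, 1, 1).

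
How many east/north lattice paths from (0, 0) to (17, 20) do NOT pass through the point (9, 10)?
Number of paths = 11863092186

Total paths from (0, 0) to (17, 20): C(37, 17) = 15905368710. Paths through (9, 10): (paths (0, 0) → (9, 10)) × (paths (9, 10) → (17, 20)) = C(19, 9) · C(18, 8) = 92378 · 43758 = 4042276524. Avoidance count = 15905368710 − 4042276524 = 11863092186.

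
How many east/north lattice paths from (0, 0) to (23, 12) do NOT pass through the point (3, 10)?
Number of paths = 834385734

Total paths from (0, 0) to (23, 12): C(35, 23) = 834451800. Paths through (3, 10): (paths (0, 0) → (3, 10)) × (paths (3, 10) → (23, 12)) = C(13, 3) · C(22, 20) = 286 · 231 = 66066. Avoidance count = 834451800 − 66066 = 834385734.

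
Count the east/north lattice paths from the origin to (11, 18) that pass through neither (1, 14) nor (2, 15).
Number of paths = 34558955

Inclusion–exclusion. Total paths: C(29, 11) = 34597290. Through P₁: C(15, 1)·C(14, 10) = 15015. Through P₂: C(17, 2)·C(12, 9) = 29920. Since P₁ is strictly southwest of P₂, a monotone path through both must visit P₁ then P₂; paths through both = C(15, 1)·C(2, 1)·C(12, 9) = 6600. Avoid both = 34597290 − 15015 − 29920 + 6600 = 34558955.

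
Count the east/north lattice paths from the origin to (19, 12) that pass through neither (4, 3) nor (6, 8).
Number of paths = 89960045

Inclusion–exclusion. Total paths: C(31, 19) = 141120525. Through P₁: C(7, 4)·C(24, 15) = 45762640. Through P₂: C(14, 6)·C(17, 13) = 7147140. Since P₁ is strictly southwest of P₂, a monotone path through both must visit P₁ then P₂; paths through both = C(7, 4)·C(7, 2)·C(17, 13) = 1749300. Avoid both = 141120525 − 45762640 − 7147140 + 1749300 = 89960045.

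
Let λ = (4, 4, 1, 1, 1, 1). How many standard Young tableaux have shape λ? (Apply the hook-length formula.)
# SYT of shape (4, 4, 1, 1, 1, 1) = 1925

Hook-length formula: f^λ = n! / Π hook(c), product over all cells c of the Young diagram. For λ = (4, 4, 1, 1, 1, 1), n = 12 boxes. Hook lengths by row (left-to-right, top-to-bottom): [9, 4, 3, 2]; [8, 3, 2, 1]; [4]; [3]; [2]; [1]. Product of hooks = 248832. So f^λ = 12! / 248832 = 479001600 / 248832 = 1925.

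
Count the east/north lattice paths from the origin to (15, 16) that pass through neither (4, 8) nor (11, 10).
Number of paths = 192798945

Inclusion–exclusion. Total paths: C(31, 15) = 300540195. Through P₁: C(12, 4)·C(19, 11) = 37413090. Through P₂: C(21, 11)·C(10, 4) = 74070360. Since P₁ is strictly southwest of P₂, a monotone path through both must visit P₁ then P₂; paths through both = C(12, 4)·C(9, 7)·C(10, 4) = 3742200. Avoid both = 300540195 − 37413090 − 74070360 + 3742200 = 192798945.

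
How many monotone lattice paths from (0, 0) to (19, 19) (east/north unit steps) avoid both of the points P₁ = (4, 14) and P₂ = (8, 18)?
Number of paths = 35281644660

Inclusion–exclusion. Total paths: C(38, 19) = 35345263800. Through P₁: C(18, 4)·C(20, 15) = 47442240. Through P₂: C(26, 8)·C(12, 11) = 18747300. Since P₁ is strictly southwest of P₂, a monotone path through both must visit P₁ then P₂; paths through both = C(18, 4)·C(8, 4)·C(12, 11) = 2570400. Avoid both = 35345263800 − 47442240 − 18747300 + 2570400 = 35281644660.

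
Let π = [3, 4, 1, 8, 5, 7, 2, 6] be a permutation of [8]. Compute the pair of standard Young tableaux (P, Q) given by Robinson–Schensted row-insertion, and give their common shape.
P = [1, 2, 5, 6] / [3, 4, 7] / [8];  Q = [1, 2, 4, 6] / [3, 5, 8] / [7];  common shape = (4, 3, 1)

Row-insert the values π_1, π_2, … into P one at a time, bumping the leftmost entry strictly greater than the inserted value down to the next row. The recording tableau Q records, in position (i, j), the step at which that cell was added to P.
  Insert 3 (step 1): P = [3];  Q = [1]
  Insert 4 (step 2): P = [3, 4];  Q = [1, 2]
  Insert 1 (step 3): P = [1, 4] / [3];  Q = [1, 2] / [3]
  Insert 8 (step 4): P = [1, 4, 8] / [3];  Q = [1, 2, 4] / [3]
  Insert 5 (step 5): P = [1, 4, 5] / [3, 8];  Q = [1, 2, 4] / [3, 5]
  Insert 7 (step 6): P = [1, 4, 5, 7] / [3, 8];  Q = [1, 2, 4, 6] / [3, 5]
  Insert 2 (step 7): P = [1, 2, 5, 7] / [3, 4] / [8];  Q = [1, 2, 4, 6] / [3, 5] / [7]
  Insert 6 (step 8): P = [1, 2, 5, 6] / [3, 4, 7] / [8];  Q = [1, 2, 4, 6] / [3, 5, 8] / [7]
Final shape: (4, 3, 1).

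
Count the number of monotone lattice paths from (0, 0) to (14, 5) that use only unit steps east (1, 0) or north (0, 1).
Number of paths = 11628

A monotone lattice path from (0, 0) to (14, 5) consists of 14 east steps and 5 north steps in some order, so it is determined by which 14 of the 19 steps are east. The count is C(19, 14) = 11628.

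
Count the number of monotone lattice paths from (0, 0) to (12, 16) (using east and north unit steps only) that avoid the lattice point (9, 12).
Number of paths = 20134205

Total paths from (0, 0) to (12, 16): C(28, 12) = 30421755. Paths through (9, 12): (paths (0, 0) → (9, 12)) × (paths (9, 12) → (12, 16)) = C(21, 9) · C(7, 3) = 293930 · 35 = 10287550. Avoidance count = 30421755 − 10287550 = 20134205.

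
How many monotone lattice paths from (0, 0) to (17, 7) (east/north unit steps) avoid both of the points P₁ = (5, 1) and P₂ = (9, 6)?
Number of paths = 196479

Inclusion–exclusion. Total paths: C(24, 17) = 346104. Through P₁: C(6, 5)·C(18, 12) = 111384. Through P₂: C(15, 9)·C(9, 8) = 45045. Since P₁ is strictly southwest of P₂, a monotone path through both must visit P₁ then P₂; paths through both = C(6, 5)·C(9, 4)·C(9, 8) = 6804. Avoid both = 346104 − 111384 − 45045 + 6804 = 196479.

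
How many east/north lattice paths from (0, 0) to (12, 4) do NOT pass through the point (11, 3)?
Number of paths = 1092

Total paths from (0, 0) to (12, 4): C(16, 12) = 1820. Paths through (11, 3): (paths (0, 0) → (11, 3)) × (paths (11, 3) → (12, 4)) = C(14, 11) · C(2, 1) = 364 · 2 = 728. Avoidance count = 1820 − 728 = 1092.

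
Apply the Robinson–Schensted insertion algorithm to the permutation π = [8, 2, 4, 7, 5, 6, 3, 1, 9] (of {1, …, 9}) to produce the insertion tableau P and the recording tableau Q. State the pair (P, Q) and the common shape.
P = [1, 3, 5, 6, 9] / [2] / [4] / [7] / [8];  Q = [1, 3, 4, 6, 9] / [2] / [5] / [7] / [8];  common shape = (5, 1, 1, 1, 1)

Row-insert the values π_1, π_2, … into P one at a time, bumping the leftmost entry strictly greater than the inserted value down to the next row. The recording tableau Q records, in position (i, j), the step at which that cell was added to P.
  Insert 8 (step 1): P = [8];  Q = [1]
  Insert 2 (step 2): P = [2] / [8];  Q = [1] / [2]
  Insert 4 (step 3): P = [2, 4] / [8];  Q = [1, 3] / [2]
  Insert 7 (step 4): P = [2, 4, 7] / [8];  Q = [1, 3, 4] / [2]
  Insert 5 (step 5): P = [2, 4, 5] / [7] / [8];  Q = [1, 3, 4] / [2] / [5]
  Insert 6 (step 6): P = [2, 4, 5, 6] / [7] / [8];  Q = [1, 3, 4, 6] / [2] / [5]
  Insert 3 (step 7): P = [2, 3, 5, 6] / [4] / [7] / [8];  Q = [1, 3, 4, 6] / [2] / [5] / [7]
  Insert 1 (step 8): P = [1, 3, 5, 6] / [2] / [4] / [7] / [8];  Q = [1, 3, 4, 6] / [2] / [5] / [7] / [8]
  Insert 9 (step 9): P = [1, 3, 5, 6, 9] / [2] / [4] / [7] / [8];  Q = [1, 3, 4, 6, 9] / [2] / [5] / [7] / [8]
Final shape: (5, 1, 1, 1, 1).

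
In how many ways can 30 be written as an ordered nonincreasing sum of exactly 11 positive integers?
p(30, 11 parts) = 445

Partitions of n into exactly k parts are in bijection with partitions of n − k into at most k parts (subtract 1 from each part). So p(30, exactly 11) = p(19, parts ≤ 11). Computing via the recurrence p(m, j) = p(m, j−1) + p(m−j, j) gives 445.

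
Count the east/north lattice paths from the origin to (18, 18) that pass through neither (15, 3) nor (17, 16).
Number of paths = 5574317154

Inclusion–exclusion. Total paths: C(36, 18) = 9075135300. Through P₁: C(18, 15)·C(18, 3) = 665856. Through P₂: C(33, 17)·C(3, 1) = 3500409330. Since P₁ is strictly southwest of P₂, a monotone path through both must visit P₁ then P₂; paths through both = C(18, 15)·C(15, 2)·C(3, 1) = 257040. Avoid both = 9075135300 − 665856 − 3500409330 + 257040 = 5574317154.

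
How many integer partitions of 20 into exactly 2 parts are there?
p(20, 2 parts) = 10

Partitions of n into exactly k parts are in bijection with partitions of n − k into at most k parts (subtract 1 from each part). So p(20, exactly 2) = p(18, parts ≤ 2). Computing via the recurrence p(m, j) = p(m, j−1) + p(m−j, j) gives 10.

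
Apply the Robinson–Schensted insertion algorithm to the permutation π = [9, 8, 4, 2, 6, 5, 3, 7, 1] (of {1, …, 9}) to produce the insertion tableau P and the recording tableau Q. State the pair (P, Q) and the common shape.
P = [1, 3, 7] / [2, 5] / [4] / [6] / [8] / [9];  Q = [1, 5, 8] / [2, 6] / [3] / [4] / [7] / [9];  common shape = (3, 2, 1, 1, 1, 1)

Row-insert the values π_1, π_2, … into P one at a time, bumping the leftmost entry strictly greater than the inserted value down to the next row. The recording tableau Q records, in position (i, j), the step at which that cell was added to P.
  Insert 9 (step 1): P = [9];  Q = [1]
  Insert 8 (step 2): P = [8] / [9];  Q = [1] / [2]
  Insert 4 (step 3): P = [4] / [8] / [9];  Q = [1] / [2] / [3]
  Insert 2 (step 4): P = [2] / [4] / [8] / [9];  Q = [1] / [2] / [3] / [4]
  Insert 6 (step 5): P = [2, 6] / [4] / [8] / [9];  Q = [1, 5] / [2] / [3] / [4]
  Insert 5 (step 6): P = [2, 5] / [4, 6] / [8] / [9];  Q = [1, 5] / [2, 6] / [3] / [4]
  Insert 3 (step 7): P = [2, 3] / [4, 5] / [6] / [8] / [9];  Q = [1, 5] / [2, 6] / [3] / [4] / [7]
  Insert 7 (step 8): P = [2, 3, 7] / [4, 5] / [6] / [8] / [9];  Q = [1, 5, 8] / [2, 6] / [3] / [4] / [7]
  Insert 1 (step 9): P = [1, 3, 7] / [2, 5] / [4] / [6] / [8] / [9];  Q = [1, 5, 8] / [2, 6] / [3] / [4] / [7] / [9]
Final shape: (3, 2, 1, 1, 1, 1).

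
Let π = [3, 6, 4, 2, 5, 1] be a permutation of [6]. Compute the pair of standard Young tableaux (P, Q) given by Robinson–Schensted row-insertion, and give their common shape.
P = [1, 4, 5] / [2] / [3] / [6];  Q = [1, 2, 5] / [3] / [4] / [6];  common shape = (3, 1, 1, 1)

Row-insert the values π_1, π_2, … into P one at a time, bumping the leftmost entry strictly greater than the inserted value down to the next row. The recording tableau Q records, in position (i, j), the step at which that cell was added to P.
  Insert 3 (step 1): P = [3];  Q = [1]
  Insert 6 (step 2): P = [3, 6];  Q = [1, 2]
  Insert 4 (step 3): P = [3, 4] / [6];  Q = [1, 2] / [3]
  Insert 2 (step 4): P = [2, 4] / [3] / [6];  Q = [1, 2] / [3] / [4]
  Insert 5 (step 5): P = [2, 4, 5] / [3] / [6];  Q = [1, 2, 5] / [3] / [4]
  Insert 1 (step 6): P = [1, 4, 5] / [2] / [3] / [6];  Q = [1, 2, 5] / [3] / [4] / [6]
Final shape: (3, 1, 1, 1).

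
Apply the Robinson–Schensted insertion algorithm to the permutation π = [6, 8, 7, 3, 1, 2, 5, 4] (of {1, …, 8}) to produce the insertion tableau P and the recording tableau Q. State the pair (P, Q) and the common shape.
P = [1, 2, 4] / [3, 5] / [6, 7] / [8];  Q = [1, 2, 7] / [3, 6] / [4, 8] / [5];  common shape = (3, 2, 2, 1)

Row-insert the values π_1, π_2, … into P one at a time, bumping the leftmost entry strictly greater than the inserted value down to the next row. The recording tableau Q records, in position (i, j), the step at which that cell was added to P.
  Insert 6 (step 1): P = [6];  Q = [1]
  Insert 8 (step 2): P = [6, 8];  Q = [1, 2]
  Insert 7 (step 3): P = [6, 7] / [8];  Q = [1, 2] / [3]
  Insert 3 (step 4): P = [3, 7] / [6] / [8];  Q = [1, 2] / [3] / [4]
  Insert 1 (step 5): P = [1, 7] / [3] / [6] / [8];  Q = [1, 2] / [3] / [4] / [5]
  Insert 2 (step 6): P = [1, 2] / [3, 7] / [6] / [8];  Q = [1, 2] / [3, 6] / [4] / [5]
  Insert 5 (step 7): P = [1, 2, 5] / [3, 7] / [6] / [8];  Q = [1, 2, 7] / [3, 6] / [4] / [5]
  Insert 4 (step 8): P = [1, 2, 4] / [3, 5] / [6, 7] / [8];  Q = [1, 2, 7] / [3, 6] / [4, 8] / [5]
Final shape: (3, 2, 2, 1).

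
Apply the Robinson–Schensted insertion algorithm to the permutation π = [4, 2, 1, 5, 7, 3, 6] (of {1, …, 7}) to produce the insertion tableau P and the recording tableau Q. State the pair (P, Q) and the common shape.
P = [1, 3, 6] / [2, 5, 7] / [4];  Q = [1, 4, 5] / [2, 6, 7] / [3];  common shape = (3, 3, 1)

Row-insert the values π_1, π_2, … into P one at a time, bumping the leftmost entry strictly greater than the inserted value down to the next row. The recording tableau Q records, in position (i, j), the step at which that cell was added to P.
  Insert 4 (step 1): P = [4];  Q = [1]
  Insert 2 (step 2): P = [2] / [4];  Q = [1] / [2]
  Insert 1 (step 3): P = [1] / [2] / [4];  Q = [1] / [2] / [3]
  Insert 5 (step 4): P = [1, 5] / [2] / [4];  Q = [1, 4] / [2] / [3]
  Insert 7 (step 5): P = [1, 5, 7] / [2] / [4];  Q = [1, 4, 5] / [2] / [3]
  Insert 3 (step 6): P = [1, 3, 7] / [2, 5] / [4];  Q = [1, 4, 5] / [2, 6] / [3]
  Insert 6 (step 7): P = [1, 3, 6] / [2, 5, 7] / [4];  Q = [1, 4, 5] / [2, 6, 7] / [3]
Final shape: (3, 3, 1).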